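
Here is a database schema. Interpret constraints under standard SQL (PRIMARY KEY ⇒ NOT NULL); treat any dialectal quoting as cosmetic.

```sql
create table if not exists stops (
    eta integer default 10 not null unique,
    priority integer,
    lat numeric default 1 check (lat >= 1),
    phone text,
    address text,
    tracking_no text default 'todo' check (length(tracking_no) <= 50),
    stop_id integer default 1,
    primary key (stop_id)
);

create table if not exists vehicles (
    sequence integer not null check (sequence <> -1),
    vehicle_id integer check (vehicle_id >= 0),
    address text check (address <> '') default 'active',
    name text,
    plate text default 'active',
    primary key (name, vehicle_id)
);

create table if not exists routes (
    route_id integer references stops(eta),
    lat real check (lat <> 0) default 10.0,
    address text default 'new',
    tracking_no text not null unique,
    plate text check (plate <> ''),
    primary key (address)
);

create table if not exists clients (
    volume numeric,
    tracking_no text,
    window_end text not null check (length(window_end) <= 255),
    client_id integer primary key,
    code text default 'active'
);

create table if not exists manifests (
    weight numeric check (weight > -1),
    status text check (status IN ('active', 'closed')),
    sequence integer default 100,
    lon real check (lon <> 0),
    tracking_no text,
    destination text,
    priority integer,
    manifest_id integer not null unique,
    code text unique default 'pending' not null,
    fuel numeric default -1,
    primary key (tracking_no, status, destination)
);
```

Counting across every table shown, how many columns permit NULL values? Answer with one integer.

18

stops: 5 nullable (priority, lat, phone, address, tracking_no — PK (stop_id) and explicit NOT NULL columns excluded).
vehicles: 2 nullable (address, plate — PK (name, vehicle_id) and explicit NOT NULL columns excluded).
routes: 3 nullable (route_id, lat, plate — PK (address) and explicit NOT NULL columns excluded).
clients: 3 nullable (volume, tracking_no, code — PK (client_id) and explicit NOT NULL columns excluded).
manifests: 5 nullable (weight, sequence, lon, priority, fuel — PK (tracking_no, status, destination) and explicit NOT NULL columns excluded).
Total: 5 + 2 + 3 + 3 + 5 = 18.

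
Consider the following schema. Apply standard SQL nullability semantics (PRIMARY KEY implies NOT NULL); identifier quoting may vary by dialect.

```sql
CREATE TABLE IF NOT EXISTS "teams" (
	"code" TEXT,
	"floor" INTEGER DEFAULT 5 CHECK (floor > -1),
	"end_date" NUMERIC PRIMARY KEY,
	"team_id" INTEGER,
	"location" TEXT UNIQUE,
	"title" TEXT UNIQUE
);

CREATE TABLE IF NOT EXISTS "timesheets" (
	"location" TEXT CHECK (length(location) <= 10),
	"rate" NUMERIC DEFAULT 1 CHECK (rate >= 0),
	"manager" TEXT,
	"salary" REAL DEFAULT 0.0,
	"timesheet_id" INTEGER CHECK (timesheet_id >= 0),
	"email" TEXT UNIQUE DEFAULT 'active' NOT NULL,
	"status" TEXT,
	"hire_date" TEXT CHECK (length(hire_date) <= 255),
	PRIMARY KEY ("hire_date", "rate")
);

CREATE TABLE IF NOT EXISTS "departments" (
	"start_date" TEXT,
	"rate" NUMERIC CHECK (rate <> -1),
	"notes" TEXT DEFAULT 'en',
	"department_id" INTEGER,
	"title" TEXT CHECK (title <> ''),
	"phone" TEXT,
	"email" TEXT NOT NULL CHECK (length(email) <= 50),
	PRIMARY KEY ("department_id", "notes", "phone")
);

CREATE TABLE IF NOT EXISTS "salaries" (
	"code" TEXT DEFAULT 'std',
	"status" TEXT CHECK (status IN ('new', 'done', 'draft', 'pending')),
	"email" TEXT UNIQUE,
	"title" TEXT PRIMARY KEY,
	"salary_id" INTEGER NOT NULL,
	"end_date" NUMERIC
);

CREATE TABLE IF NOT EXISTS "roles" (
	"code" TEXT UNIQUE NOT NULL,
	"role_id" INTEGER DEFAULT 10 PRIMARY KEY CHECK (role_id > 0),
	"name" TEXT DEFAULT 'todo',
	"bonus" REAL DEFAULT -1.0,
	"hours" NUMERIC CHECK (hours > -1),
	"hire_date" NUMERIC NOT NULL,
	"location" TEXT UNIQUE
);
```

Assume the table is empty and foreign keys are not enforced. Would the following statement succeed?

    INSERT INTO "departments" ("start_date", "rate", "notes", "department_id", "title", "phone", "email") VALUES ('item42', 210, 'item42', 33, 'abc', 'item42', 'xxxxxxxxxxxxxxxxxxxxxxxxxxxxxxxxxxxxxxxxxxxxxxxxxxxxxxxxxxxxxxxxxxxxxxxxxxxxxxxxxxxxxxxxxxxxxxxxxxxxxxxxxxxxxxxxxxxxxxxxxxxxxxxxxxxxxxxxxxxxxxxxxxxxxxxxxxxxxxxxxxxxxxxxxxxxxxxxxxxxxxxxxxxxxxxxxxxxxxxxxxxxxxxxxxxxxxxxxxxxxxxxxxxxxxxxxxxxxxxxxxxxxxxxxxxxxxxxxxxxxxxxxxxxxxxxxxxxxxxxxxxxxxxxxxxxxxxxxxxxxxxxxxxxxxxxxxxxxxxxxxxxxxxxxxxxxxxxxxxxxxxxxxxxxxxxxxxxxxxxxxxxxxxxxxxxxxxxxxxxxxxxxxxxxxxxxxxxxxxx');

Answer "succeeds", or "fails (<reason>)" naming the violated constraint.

The value 'xxxxxxxxxxxxxxxxxxxxxxxxxxxxxxxxxxxxxxxxxxxxxxxxxxxxxxxxxxxxxxxxxxxxxxxxxxxxxxxxxxxxxxxxxxxxxxxxxxxxxxxxxxxxxxxxxxxxxxxxxxxxxxxxxxxxxxxxxxxxxxxxxxxxxxxxxxxxxxxxxxxxxxxxxxxxxxxxxxxxxxxxxxxxxxxxxxxxxxxxxxxxxxxxxxxxxxxxxxxxxxxxxxxxxxxxxxxxxxxxxxxxxxxxxxxxxxxxxxxxxxxxxxxxxxxxxxxxxxxxxxxxxxxxxxxxxxxxxxxxxxxxxxxxxxxxxxxxxxxxxxxxxxxxxxxxxxxxxxxxxxxxxxxxxxxxxxxxxxxxxxxxxxxxxxxxxxxxxxxxxxxxxxxxxxxxxxxxxxxx' for email violates CHECK (length(email) <= 50).

fails (CHECK on email)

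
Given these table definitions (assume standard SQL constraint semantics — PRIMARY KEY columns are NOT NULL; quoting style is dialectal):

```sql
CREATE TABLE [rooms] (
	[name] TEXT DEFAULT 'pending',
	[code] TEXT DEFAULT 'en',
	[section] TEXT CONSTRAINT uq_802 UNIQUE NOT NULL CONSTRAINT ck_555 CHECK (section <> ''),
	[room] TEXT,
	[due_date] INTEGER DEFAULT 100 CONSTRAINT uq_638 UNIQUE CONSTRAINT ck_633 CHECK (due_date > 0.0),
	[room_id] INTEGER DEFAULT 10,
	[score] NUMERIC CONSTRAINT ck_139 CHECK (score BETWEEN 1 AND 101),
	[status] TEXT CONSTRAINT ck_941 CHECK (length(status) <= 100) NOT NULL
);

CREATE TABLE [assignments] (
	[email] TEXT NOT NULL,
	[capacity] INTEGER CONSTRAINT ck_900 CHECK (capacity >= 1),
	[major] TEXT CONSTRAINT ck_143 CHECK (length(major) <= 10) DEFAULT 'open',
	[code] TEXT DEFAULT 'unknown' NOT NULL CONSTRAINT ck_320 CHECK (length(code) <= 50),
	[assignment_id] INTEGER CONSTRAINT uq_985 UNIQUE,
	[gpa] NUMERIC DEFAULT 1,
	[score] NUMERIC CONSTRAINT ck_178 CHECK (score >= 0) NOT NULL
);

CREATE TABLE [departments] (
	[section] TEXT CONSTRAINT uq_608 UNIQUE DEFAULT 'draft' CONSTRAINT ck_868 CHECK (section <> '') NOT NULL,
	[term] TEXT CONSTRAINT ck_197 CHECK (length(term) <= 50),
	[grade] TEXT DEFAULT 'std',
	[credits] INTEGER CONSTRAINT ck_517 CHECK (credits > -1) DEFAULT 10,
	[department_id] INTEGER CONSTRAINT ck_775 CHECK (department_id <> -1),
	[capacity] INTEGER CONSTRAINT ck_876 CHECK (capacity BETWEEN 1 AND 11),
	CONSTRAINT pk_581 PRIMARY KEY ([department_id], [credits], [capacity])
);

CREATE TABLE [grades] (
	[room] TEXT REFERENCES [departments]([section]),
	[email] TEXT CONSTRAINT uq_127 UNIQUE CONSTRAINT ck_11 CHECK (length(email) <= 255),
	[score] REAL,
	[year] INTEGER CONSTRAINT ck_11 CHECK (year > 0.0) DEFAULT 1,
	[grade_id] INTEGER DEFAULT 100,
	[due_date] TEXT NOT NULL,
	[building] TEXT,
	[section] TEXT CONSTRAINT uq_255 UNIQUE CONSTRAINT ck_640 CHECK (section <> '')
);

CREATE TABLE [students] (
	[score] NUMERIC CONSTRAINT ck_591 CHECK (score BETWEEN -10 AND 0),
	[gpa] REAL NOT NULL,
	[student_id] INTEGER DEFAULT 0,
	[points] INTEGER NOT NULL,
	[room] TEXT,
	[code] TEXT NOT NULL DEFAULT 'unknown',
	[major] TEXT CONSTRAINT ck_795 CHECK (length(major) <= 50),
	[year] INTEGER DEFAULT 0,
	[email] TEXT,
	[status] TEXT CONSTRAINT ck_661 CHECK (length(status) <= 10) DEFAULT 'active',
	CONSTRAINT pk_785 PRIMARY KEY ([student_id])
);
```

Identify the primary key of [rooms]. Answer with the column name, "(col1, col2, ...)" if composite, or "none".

No column is declared PRIMARY KEY inline, and there is no table-level PRIMARY KEY clause in rooms.

none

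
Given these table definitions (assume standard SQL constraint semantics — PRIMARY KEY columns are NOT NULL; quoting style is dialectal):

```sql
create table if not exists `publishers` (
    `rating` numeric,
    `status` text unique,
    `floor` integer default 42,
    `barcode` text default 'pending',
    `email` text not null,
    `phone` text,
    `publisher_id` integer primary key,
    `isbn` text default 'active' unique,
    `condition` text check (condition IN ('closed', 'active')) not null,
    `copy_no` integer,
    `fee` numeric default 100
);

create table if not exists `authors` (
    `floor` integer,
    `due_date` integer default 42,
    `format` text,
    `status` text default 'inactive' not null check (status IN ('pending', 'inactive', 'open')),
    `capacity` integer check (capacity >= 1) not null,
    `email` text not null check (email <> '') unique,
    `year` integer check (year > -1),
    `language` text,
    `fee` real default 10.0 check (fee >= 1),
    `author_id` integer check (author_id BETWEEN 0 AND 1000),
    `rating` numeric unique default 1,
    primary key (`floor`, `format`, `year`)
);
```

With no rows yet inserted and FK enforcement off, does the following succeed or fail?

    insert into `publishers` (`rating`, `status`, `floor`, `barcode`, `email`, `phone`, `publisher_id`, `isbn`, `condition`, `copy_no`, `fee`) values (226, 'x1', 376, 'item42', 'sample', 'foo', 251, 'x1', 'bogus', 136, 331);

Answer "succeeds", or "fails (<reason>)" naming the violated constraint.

The value 'bogus' for condition violates CHECK (condition IN ('closed', 'active')).

fails (CHECK on condition)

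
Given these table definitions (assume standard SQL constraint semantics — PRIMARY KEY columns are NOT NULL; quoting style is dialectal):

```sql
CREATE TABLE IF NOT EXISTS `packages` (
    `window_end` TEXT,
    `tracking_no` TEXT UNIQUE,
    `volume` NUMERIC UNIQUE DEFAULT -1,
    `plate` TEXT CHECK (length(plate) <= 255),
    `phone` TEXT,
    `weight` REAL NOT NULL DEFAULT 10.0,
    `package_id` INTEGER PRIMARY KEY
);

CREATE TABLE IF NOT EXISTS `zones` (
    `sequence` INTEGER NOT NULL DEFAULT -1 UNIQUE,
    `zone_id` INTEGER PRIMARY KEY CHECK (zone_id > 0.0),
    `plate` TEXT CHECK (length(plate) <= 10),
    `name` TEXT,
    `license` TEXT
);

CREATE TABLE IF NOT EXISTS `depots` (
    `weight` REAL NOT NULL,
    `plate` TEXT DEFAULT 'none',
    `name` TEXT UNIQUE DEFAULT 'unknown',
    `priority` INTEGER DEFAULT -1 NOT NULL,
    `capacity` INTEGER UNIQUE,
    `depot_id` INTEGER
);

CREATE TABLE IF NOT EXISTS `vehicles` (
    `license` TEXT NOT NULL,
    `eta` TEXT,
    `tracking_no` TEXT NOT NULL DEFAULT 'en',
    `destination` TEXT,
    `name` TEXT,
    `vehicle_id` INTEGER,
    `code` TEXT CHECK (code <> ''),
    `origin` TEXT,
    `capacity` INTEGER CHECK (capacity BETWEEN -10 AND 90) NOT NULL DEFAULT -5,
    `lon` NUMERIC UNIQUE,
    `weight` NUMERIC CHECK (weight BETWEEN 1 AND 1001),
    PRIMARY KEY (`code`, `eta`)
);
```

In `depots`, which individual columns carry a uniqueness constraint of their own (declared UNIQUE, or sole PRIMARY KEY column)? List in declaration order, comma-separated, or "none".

- weight: no UNIQUE or single-column PK constraint.
- plate: no UNIQUE or single-column PK constraint.
- name: declared UNIQUE → unique.
- priority: no UNIQUE or single-column PK constraint.
- capacity: declared UNIQUE → unique.
- depot_id: no UNIQUE or single-column PK constraint.

name, capacity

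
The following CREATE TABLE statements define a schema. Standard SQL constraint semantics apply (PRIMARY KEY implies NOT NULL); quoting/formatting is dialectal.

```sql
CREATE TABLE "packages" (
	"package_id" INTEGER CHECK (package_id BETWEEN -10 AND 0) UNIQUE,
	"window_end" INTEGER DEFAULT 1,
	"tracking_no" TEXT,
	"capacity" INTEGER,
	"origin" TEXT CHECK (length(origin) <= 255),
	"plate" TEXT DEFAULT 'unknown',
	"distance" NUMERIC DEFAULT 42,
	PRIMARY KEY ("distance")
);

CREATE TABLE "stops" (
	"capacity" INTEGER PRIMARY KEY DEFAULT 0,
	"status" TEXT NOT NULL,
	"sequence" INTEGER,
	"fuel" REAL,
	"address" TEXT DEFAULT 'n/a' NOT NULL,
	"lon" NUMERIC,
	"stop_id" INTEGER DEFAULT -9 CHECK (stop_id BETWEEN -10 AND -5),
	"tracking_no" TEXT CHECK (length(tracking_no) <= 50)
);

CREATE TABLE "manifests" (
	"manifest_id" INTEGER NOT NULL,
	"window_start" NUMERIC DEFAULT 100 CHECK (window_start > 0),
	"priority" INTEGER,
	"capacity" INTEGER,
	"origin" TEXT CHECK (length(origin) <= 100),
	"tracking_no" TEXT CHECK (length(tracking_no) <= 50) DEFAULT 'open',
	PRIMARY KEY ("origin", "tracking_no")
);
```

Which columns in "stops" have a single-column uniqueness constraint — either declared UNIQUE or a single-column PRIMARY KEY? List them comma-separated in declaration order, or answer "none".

capacity

- capacity: single-column PRIMARY KEY → unique.
- status: no UNIQUE or single-column PK constraint.
- sequence: no UNIQUE or single-column PK constraint.
- fuel: no UNIQUE or single-column PK constraint.
- address: no UNIQUE or single-column PK constraint.
- lon: no UNIQUE or single-column PK constraint.
- stop_id: no UNIQUE or single-column PK constraint.
- tracking_no: no UNIQUE or single-column PK constraint.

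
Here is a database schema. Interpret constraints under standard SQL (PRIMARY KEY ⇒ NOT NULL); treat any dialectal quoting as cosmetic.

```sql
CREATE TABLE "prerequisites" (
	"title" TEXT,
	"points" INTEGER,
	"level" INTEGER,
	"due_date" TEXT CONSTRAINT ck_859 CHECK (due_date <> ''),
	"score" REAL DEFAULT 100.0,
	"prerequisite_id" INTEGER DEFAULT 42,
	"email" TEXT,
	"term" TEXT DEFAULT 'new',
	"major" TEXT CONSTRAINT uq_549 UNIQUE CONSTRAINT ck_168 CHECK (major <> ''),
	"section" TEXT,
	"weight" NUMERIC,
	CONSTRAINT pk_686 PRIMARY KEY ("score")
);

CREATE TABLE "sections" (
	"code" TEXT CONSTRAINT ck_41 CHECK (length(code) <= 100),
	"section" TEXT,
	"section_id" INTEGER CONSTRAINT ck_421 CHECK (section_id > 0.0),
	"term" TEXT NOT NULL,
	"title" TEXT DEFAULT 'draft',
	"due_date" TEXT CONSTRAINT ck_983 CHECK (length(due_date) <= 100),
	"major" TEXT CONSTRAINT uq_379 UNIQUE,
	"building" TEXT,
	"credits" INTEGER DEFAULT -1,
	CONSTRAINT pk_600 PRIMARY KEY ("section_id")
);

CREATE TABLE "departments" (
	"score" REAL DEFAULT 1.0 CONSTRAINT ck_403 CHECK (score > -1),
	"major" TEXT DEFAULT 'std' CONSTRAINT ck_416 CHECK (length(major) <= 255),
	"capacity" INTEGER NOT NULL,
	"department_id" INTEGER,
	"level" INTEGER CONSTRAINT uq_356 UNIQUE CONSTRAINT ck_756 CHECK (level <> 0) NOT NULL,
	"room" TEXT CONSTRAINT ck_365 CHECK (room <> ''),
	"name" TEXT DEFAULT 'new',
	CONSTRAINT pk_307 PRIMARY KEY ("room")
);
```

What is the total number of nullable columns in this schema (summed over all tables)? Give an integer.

prerequisites: 10 nullable (title, points, level, due_date, prerequisite_id, email, term, major, section, weight — PK (score) and explicit NOT NULL columns excluded).
sections: 7 nullable (code, section, title, due_date, major, building, credits — PK (section_id) and explicit NOT NULL columns excluded).
departments: 4 nullable (score, major, department_id, name — PK (room) and explicit NOT NULL columns excluded).
Total: 10 + 7 + 4 = 21.

21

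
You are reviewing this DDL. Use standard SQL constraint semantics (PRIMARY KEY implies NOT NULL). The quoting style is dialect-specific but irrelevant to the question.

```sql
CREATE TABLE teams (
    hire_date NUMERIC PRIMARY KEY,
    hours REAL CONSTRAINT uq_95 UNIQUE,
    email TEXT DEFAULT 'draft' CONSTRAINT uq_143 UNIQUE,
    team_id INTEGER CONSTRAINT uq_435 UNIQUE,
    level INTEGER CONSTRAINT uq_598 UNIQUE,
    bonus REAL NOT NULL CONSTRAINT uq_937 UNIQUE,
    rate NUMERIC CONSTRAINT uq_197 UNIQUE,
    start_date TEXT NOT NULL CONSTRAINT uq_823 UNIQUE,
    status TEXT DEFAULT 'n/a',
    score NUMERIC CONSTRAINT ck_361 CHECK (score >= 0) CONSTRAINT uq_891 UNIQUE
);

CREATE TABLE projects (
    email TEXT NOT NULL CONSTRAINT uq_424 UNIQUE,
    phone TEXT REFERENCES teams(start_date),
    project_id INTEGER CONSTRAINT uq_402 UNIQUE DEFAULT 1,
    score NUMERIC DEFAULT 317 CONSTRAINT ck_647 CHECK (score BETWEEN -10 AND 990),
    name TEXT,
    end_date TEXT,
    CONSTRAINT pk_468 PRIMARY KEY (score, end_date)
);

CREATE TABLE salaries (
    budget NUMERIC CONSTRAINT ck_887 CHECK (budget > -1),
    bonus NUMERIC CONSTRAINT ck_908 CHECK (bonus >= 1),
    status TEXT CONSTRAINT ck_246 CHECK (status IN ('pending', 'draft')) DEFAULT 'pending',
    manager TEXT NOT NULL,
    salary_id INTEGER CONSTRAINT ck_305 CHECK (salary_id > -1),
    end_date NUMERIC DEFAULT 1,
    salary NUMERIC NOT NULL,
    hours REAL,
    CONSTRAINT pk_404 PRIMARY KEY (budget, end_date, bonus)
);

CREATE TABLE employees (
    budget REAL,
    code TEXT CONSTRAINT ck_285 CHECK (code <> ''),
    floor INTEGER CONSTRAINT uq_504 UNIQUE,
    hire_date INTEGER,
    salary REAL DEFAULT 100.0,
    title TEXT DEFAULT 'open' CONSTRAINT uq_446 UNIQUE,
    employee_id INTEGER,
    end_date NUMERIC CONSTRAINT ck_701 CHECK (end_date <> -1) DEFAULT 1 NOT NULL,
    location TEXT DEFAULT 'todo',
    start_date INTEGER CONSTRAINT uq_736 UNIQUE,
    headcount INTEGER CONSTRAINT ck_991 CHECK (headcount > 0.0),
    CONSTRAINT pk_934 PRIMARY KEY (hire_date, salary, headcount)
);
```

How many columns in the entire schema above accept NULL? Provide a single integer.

teams: 7 nullable (hours, email, team_id, level, rate, status, score — PK (hire_date) and explicit NOT NULL columns excluded).
projects: 3 nullable (phone, project_id, name — PK (score, end_date) and explicit NOT NULL columns excluded).
salaries: 3 nullable (status, salary_id, hours — PK (budget, end_date, bonus) and explicit NOT NULL columns excluded).
employees: 7 nullable (budget, code, floor, title, employee_id, location, start_date — PK (hire_date, salary, headcount) and explicit NOT NULL columns excluded).
Total: 7 + 3 + 3 + 7 = 20.

20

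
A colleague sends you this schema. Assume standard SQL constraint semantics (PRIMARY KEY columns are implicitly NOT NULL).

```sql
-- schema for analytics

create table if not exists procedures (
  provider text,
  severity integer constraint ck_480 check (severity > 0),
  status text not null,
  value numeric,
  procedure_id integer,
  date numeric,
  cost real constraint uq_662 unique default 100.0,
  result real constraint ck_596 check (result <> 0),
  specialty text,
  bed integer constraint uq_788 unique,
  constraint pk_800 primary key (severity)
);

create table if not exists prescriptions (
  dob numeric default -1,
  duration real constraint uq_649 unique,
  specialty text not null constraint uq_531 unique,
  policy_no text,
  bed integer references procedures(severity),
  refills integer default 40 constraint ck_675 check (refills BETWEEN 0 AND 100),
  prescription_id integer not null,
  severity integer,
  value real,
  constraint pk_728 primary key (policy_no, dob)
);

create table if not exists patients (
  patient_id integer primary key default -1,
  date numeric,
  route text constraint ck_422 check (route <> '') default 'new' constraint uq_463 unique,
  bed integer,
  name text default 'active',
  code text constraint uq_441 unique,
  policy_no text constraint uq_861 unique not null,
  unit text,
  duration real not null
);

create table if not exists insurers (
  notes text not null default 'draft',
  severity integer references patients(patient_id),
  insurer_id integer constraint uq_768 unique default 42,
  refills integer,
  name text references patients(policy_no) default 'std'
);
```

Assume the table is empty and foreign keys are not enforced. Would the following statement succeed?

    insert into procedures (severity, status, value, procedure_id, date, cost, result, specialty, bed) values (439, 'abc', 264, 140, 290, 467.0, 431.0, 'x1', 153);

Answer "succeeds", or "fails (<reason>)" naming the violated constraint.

NOT NULL columns: severity is supplied; status is supplied.
CHECK constraints: 439 satisfies (severity > 0); 431.0 satisfies (result <> 0).
No constraint is violated.

succeeds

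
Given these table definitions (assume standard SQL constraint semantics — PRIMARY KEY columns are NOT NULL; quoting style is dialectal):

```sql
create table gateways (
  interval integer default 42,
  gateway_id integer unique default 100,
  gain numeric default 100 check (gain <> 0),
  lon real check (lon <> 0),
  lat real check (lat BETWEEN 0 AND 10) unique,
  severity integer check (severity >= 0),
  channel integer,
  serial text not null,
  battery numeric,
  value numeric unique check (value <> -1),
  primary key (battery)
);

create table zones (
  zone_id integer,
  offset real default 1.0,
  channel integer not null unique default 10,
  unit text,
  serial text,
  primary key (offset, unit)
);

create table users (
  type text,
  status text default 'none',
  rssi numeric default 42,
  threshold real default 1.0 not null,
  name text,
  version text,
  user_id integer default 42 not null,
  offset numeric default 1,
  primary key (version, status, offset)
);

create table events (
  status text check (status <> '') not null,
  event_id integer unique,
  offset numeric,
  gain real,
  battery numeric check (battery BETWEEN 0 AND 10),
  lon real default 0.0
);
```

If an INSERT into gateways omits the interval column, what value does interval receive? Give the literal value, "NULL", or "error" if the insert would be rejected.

interval has an explicit DEFAULT 42.
When the column is omitted from an INSERT, that default is used.

42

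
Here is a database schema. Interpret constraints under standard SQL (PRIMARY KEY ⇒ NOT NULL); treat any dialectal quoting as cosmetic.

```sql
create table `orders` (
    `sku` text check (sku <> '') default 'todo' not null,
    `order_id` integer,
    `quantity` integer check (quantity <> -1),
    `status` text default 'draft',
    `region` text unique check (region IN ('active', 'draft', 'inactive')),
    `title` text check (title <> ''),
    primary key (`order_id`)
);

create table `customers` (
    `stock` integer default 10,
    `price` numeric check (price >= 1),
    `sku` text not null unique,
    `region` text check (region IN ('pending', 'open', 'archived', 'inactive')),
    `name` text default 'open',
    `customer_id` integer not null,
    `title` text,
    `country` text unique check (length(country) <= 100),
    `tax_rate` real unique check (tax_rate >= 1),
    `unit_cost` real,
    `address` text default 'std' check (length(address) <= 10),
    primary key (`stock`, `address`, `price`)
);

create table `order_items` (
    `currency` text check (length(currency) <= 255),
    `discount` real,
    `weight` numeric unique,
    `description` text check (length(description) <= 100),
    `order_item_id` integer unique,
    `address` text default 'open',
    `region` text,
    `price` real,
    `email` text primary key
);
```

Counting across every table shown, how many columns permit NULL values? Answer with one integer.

18

orders: 4 nullable (quantity, status, region, title — PK (order_id) and explicit NOT NULL columns excluded).
customers: 6 nullable (region, name, title, country, tax_rate, unit_cost — PK (stock, address, price) and explicit NOT NULL columns excluded).
order_items: 8 nullable (currency, discount, weight, description, order_item_id, address, region, price — PK (email) and explicit NOT NULL columns excluded).
Total: 4 + 6 + 8 = 18.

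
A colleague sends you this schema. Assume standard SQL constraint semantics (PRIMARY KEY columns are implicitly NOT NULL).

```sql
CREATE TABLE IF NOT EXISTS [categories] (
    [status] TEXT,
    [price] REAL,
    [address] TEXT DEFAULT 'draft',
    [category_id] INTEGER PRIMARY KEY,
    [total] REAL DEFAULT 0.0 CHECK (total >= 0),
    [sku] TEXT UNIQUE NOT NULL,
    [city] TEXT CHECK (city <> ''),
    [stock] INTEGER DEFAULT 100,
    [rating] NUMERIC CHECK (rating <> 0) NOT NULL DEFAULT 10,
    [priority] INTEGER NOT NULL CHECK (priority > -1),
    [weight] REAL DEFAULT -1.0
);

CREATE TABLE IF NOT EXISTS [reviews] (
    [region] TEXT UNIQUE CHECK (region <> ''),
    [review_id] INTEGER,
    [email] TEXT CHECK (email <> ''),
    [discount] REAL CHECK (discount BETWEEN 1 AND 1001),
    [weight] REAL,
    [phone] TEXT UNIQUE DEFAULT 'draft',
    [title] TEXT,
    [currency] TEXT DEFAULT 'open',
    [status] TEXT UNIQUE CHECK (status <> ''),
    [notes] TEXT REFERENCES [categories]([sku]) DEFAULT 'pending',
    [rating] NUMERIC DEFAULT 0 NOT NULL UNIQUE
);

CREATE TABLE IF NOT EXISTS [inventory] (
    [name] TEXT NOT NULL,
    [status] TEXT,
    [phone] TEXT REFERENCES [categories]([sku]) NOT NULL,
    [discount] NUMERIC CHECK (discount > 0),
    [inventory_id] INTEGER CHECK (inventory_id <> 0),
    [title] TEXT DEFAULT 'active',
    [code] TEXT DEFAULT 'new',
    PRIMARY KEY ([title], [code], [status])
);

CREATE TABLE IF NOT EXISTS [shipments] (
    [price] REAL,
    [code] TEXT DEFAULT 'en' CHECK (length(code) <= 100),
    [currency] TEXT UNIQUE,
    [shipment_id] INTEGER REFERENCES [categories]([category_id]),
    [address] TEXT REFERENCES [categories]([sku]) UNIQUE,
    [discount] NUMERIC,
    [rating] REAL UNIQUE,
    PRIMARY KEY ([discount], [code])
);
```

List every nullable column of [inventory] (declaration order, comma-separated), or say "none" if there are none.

discount, inventory_id

- name: declared NOT NULL → not nullable.
- status: part of the PRIMARY KEY, which implies NOT NULL → not nullable.
- phone: declared NOT NULL → not nullable.
- discount: CHECK does not forbid NULL (a CHECK constraint passes when its expression is NULL) → nullable.
- inventory_id: CHECK does not forbid NULL (a CHECK constraint passes when its expression is NULL) → nullable.
- title: part of the PRIMARY KEY, which implies NOT NULL → not nullable.
- code: part of the PRIMARY KEY, which implies NOT NULL → not nullable.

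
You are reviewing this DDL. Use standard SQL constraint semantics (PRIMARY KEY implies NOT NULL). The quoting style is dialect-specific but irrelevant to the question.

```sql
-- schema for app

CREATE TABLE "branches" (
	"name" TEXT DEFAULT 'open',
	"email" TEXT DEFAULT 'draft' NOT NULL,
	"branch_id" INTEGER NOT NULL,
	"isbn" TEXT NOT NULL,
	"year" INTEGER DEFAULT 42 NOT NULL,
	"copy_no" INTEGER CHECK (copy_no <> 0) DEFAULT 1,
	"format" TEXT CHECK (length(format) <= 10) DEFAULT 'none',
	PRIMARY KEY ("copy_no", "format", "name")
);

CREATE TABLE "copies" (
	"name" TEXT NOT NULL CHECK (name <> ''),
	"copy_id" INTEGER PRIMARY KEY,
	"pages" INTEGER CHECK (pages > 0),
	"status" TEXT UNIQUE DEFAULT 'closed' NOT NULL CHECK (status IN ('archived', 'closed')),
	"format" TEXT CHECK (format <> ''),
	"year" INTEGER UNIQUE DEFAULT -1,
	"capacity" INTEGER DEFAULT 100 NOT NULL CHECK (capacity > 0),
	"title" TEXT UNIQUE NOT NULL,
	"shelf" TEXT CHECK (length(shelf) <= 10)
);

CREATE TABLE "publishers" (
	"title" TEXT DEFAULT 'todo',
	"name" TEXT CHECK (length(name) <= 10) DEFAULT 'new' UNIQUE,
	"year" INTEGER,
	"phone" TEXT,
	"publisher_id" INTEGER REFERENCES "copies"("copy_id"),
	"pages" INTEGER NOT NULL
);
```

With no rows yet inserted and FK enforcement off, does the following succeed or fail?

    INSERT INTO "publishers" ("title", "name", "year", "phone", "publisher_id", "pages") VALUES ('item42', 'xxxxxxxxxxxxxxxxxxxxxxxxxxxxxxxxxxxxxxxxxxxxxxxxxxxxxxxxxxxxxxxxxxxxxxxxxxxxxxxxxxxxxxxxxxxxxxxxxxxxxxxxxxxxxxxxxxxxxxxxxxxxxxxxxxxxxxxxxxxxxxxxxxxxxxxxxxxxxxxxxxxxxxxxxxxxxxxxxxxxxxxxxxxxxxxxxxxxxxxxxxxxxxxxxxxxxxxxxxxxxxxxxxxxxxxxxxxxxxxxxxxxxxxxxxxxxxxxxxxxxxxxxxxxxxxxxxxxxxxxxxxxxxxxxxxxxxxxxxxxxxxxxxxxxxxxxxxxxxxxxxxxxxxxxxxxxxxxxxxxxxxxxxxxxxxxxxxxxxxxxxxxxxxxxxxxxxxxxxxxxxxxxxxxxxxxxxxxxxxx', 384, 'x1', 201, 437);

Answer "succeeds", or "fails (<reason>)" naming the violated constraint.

fails (CHECK on name)

The value 'xxxxxxxxxxxxxxxxxxxxxxxxxxxxxxxxxxxxxxxxxxxxxxxxxxxxxxxxxxxxxxxxxxxxxxxxxxxxxxxxxxxxxxxxxxxxxxxxxxxxxxxxxxxxxxxxxxxxxxxxxxxxxxxxxxxxxxxxxxxxxxxxxxxxxxxxxxxxxxxxxxxxxxxxxxxxxxxxxxxxxxxxxxxxxxxxxxxxxxxxxxxxxxxxxxxxxxxxxxxxxxxxxxxxxxxxxxxxxxxxxxxxxxxxxxxxxxxxxxxxxxxxxxxxxxxxxxxxxxxxxxxxxxxxxxxxxxxxxxxxxxxxxxxxxxxxxxxxxxxxxxxxxxxxxxxxxxxxxxxxxxxxxxxxxxxxxxxxxxxxxxxxxxxxxxxxxxxxxxxxxxxxxxxxxxxxxxxxxxxx' for name violates CHECK (length(name) <= 10).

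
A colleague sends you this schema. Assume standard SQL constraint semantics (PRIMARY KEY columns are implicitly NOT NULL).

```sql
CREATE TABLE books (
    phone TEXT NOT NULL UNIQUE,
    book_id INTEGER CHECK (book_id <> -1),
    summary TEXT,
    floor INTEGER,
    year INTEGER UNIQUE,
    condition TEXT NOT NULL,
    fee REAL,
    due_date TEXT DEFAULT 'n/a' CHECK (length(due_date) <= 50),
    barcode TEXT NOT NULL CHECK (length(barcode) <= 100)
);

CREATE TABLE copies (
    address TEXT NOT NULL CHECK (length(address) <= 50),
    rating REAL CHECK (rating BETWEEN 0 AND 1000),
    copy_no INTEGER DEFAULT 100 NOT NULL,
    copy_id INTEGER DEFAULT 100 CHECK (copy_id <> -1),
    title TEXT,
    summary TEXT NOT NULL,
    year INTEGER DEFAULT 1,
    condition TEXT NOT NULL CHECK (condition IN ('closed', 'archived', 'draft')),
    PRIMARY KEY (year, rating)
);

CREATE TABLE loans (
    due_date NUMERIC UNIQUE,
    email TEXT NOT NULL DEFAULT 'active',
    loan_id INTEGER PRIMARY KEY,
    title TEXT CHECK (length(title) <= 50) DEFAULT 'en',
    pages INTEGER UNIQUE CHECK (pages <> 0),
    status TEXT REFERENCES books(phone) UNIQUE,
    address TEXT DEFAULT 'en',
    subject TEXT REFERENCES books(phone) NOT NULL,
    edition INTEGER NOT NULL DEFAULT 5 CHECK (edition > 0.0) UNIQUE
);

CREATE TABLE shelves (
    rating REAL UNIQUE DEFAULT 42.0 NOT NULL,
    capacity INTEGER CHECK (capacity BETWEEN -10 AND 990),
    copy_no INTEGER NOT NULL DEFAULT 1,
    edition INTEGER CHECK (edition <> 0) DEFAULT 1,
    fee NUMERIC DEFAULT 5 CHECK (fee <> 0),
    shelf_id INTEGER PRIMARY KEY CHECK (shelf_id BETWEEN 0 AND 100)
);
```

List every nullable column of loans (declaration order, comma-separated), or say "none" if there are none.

- due_date: UNIQUE does not imply NOT NULL → nullable.
- email: declared NOT NULL → not nullable.
- loan_id: part of the PRIMARY KEY, which implies NOT NULL → not nullable.
- title: CHECK does not forbid NULL (a CHECK constraint passes when its expression is NULL) → nullable.
- pages: CHECK does not forbid NULL (a CHECK constraint passes when its expression is NULL) → nullable.
- status: a foreign key column may be NULL unless separately constrained → nullable.
- address: DEFAULT only fills an omitted column; an explicit NULL is still allowed → nullable.
- subject: declared NOT NULL → not nullable.
- edition: declared NOT NULL → not nullable.

due_date, title, pages, status, address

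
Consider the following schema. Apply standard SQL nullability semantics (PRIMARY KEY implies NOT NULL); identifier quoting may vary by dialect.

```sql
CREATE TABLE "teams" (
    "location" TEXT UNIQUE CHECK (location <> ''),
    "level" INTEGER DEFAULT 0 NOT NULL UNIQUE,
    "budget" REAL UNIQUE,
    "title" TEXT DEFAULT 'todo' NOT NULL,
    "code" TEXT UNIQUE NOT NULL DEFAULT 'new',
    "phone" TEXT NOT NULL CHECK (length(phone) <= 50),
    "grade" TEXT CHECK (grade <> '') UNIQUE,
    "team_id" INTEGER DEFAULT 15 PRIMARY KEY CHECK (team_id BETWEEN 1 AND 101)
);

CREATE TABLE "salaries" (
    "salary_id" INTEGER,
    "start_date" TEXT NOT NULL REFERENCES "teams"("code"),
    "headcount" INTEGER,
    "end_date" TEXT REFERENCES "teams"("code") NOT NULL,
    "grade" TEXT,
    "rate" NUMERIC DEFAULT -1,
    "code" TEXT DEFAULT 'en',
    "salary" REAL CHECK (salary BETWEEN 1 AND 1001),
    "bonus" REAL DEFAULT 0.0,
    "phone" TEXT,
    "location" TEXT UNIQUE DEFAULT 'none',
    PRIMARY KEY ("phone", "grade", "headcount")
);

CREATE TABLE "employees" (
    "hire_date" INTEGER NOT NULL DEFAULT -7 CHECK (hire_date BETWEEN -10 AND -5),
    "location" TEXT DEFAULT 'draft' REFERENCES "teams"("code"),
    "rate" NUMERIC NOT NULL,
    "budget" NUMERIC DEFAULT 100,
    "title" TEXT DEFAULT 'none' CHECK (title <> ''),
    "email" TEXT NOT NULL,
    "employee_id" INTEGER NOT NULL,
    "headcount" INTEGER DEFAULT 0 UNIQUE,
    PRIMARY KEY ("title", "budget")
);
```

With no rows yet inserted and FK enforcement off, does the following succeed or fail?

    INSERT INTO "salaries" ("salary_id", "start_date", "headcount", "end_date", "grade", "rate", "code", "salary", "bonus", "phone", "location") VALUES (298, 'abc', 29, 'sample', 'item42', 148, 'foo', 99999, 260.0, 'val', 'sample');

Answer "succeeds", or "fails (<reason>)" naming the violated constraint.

The value 99999 for salary violates CHECK (salary BETWEEN 1 AND 1001).

fails (CHECK on salary)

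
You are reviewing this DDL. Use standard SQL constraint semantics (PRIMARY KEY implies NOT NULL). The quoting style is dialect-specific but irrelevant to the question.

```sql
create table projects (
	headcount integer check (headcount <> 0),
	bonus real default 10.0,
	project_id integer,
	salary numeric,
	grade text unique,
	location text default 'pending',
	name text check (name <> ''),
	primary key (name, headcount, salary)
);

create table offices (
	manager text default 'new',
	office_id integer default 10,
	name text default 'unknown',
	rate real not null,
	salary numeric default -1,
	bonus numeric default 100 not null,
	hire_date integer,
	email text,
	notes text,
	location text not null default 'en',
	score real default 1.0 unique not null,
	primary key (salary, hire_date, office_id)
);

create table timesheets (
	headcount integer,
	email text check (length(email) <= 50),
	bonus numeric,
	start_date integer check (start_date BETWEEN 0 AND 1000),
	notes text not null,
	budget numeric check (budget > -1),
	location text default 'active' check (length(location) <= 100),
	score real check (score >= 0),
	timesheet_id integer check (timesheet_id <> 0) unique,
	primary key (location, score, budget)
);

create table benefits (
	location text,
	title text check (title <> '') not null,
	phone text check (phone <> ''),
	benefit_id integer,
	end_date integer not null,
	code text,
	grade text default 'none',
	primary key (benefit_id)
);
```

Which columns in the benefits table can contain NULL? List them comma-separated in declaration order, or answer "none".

location, phone, code, grade

- location: no NOT NULL constraint applies → nullable.
- title: declared NOT NULL → not nullable.
- phone: CHECK does not forbid NULL (a CHECK constraint passes when its expression is NULL) → nullable.
- benefit_id: part of the PRIMARY KEY, which implies NOT NULL → not nullable.
- end_date: declared NOT NULL → not nullable.
- code: no NOT NULL constraint applies → nullable.
- grade: DEFAULT only fills an omitted column; an explicit NULL is still allowed → nullable.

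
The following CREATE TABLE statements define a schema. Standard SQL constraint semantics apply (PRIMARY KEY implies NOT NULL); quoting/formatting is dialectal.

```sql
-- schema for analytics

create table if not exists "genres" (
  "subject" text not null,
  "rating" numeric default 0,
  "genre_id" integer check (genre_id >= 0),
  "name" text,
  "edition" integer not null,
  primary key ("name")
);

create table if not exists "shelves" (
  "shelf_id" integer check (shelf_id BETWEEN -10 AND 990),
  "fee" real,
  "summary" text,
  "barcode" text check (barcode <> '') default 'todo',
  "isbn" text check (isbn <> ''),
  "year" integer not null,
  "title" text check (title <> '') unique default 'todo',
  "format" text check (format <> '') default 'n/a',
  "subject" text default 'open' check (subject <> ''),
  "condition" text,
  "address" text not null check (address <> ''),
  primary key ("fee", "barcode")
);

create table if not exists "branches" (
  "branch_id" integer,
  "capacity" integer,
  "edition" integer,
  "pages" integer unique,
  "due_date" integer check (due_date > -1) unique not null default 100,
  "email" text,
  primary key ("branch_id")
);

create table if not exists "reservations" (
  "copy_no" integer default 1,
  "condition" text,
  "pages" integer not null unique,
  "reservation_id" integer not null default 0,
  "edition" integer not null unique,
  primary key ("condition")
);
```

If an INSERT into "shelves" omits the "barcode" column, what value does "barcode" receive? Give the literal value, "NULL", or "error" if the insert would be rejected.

'todo'

barcode has an explicit DEFAULT 'todo'.
When the column is omitted from an INSERT, that default is used.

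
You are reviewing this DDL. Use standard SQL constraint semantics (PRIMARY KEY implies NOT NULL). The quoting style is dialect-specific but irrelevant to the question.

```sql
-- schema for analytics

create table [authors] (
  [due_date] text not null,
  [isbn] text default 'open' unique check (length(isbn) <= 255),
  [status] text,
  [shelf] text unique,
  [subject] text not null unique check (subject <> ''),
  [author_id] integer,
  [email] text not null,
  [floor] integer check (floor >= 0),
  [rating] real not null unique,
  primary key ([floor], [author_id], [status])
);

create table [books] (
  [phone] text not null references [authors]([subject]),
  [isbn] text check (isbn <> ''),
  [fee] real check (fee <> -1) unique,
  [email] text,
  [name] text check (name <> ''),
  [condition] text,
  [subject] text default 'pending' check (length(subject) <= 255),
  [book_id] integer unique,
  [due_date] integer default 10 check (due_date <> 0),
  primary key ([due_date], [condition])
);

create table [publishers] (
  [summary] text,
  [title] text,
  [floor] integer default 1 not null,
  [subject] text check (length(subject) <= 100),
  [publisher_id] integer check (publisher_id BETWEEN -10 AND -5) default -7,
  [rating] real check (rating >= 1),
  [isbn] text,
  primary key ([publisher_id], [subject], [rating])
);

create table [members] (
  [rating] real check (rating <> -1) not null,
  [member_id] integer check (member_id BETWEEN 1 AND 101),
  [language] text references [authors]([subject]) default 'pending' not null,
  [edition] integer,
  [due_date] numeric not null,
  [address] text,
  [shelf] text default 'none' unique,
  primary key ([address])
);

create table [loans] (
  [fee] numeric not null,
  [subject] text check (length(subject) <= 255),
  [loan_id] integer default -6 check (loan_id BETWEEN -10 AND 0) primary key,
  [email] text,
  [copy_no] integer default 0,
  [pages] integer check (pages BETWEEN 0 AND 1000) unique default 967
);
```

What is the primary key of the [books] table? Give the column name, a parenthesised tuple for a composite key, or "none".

A table-level PRIMARY KEY clause names 2 columns: due_date, condition.
This is a composite key — the combination is unique, not each column individually.

(due_date, condition)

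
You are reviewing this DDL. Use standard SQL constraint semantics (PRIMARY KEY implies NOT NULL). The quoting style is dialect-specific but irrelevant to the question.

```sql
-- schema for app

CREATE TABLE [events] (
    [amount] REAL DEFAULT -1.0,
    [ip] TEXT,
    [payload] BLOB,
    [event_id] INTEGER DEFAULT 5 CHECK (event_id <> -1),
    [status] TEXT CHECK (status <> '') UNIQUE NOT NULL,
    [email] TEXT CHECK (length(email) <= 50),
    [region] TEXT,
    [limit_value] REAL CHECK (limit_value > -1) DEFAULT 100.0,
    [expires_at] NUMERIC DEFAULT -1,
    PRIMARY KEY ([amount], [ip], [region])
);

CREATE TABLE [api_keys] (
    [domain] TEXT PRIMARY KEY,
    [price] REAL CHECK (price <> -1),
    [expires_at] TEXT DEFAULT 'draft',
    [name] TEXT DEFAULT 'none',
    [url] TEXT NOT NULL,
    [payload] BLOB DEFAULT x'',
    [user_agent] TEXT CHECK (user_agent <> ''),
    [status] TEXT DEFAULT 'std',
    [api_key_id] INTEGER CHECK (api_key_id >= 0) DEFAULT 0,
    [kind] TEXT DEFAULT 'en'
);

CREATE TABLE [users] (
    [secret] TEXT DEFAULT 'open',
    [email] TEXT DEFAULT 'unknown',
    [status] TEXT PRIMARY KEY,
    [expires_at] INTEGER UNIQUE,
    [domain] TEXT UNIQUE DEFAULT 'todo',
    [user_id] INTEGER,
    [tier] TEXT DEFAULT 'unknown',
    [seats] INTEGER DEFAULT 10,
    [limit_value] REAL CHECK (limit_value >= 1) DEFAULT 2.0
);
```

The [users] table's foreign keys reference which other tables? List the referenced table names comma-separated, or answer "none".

No column in users has a REFERENCES clause.

none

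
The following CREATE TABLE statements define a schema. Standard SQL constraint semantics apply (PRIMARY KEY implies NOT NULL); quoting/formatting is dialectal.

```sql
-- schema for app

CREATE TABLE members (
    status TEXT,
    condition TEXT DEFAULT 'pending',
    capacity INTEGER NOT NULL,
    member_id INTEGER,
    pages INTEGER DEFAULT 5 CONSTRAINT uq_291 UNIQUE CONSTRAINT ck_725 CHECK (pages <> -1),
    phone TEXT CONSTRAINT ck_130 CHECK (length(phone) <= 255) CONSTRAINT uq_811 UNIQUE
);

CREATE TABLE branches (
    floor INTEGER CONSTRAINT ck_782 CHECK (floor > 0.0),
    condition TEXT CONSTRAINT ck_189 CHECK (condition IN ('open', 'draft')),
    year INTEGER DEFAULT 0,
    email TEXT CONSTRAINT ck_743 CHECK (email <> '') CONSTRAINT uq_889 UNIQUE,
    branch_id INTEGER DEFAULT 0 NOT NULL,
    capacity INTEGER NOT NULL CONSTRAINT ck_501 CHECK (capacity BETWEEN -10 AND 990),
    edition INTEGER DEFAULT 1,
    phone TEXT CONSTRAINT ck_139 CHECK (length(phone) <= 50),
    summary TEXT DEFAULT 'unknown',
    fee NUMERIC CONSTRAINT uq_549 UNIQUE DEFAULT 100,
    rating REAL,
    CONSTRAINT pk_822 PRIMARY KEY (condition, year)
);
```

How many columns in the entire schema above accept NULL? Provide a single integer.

12

members: 5 nullable (status, condition, member_id, pages, phone — PK none and explicit NOT NULL columns excluded).
branches: 7 nullable (floor, email, edition, phone, summary, fee, rating — PK (condition, year) and explicit NOT NULL columns excluded).
Total: 5 + 7 = 12.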